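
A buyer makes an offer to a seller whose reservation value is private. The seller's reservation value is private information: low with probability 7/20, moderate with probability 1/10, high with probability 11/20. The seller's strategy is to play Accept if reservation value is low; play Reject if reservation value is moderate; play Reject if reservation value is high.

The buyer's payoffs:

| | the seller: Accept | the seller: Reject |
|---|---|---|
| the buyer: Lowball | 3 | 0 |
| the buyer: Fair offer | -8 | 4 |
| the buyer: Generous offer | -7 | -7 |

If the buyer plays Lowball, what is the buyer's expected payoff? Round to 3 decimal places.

Take the expectation over the seller's reservation value, weighting each type's action by its prior probability.
E[Lowball] = 7/20·3 + 1/10·0 + 11/20·0 = 21/20 + 0 + 0 = 21/20

1.050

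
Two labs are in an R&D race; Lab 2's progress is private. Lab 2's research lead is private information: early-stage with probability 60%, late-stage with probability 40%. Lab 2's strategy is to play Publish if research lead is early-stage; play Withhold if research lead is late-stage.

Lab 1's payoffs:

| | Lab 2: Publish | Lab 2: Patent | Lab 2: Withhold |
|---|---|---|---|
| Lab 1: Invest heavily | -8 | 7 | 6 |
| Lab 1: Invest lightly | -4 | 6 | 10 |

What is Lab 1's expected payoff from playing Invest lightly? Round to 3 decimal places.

Take the expectation over Lab 2's research lead, weighting each type's action by its prior probability.
E[Invest lightly] = 0.6·(-4) + 0.4·10 = (-2.4) + 4 = 1.6

1.600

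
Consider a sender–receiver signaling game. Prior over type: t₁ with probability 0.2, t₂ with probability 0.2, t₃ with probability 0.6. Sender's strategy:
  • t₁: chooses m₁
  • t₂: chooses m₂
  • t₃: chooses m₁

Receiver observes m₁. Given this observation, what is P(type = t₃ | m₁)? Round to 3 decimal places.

0.750

Apply Bayes' rule using the sender's strategy as the likelihood.
P(m₁) = 0.2·1 + 0.2·0 + 0.6·1 = 0.8
P(t₃ | m₁) = (0.6·1) / 0.8 = 0.6 / 0.8 = 0.75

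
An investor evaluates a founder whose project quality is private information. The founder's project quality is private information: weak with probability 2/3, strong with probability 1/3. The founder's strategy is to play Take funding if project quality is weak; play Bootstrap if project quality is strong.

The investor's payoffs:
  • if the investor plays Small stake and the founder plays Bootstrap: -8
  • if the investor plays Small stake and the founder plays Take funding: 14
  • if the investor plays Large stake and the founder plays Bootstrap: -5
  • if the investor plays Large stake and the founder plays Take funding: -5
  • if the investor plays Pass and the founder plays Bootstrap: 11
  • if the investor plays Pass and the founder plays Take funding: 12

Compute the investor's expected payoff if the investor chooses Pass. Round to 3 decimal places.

11.667

E[Pass] = 2/3·12 + 1/3·11 = 8 + 11/3 = 35/3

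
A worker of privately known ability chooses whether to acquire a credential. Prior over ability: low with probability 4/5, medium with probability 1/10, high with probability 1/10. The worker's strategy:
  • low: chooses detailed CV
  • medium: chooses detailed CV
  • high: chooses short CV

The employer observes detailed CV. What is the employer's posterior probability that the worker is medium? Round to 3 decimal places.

0.111

Apply Bayes' rule using the sender's strategy as the likelihood.
P(detailed CV) = (4/5)·1 + (1/10)·1 + (1/10)·0 = 9/10
P(medium | detailed CV) = ((1/10)·1) / (9/10) = (1/10) / (9/10) = 1/9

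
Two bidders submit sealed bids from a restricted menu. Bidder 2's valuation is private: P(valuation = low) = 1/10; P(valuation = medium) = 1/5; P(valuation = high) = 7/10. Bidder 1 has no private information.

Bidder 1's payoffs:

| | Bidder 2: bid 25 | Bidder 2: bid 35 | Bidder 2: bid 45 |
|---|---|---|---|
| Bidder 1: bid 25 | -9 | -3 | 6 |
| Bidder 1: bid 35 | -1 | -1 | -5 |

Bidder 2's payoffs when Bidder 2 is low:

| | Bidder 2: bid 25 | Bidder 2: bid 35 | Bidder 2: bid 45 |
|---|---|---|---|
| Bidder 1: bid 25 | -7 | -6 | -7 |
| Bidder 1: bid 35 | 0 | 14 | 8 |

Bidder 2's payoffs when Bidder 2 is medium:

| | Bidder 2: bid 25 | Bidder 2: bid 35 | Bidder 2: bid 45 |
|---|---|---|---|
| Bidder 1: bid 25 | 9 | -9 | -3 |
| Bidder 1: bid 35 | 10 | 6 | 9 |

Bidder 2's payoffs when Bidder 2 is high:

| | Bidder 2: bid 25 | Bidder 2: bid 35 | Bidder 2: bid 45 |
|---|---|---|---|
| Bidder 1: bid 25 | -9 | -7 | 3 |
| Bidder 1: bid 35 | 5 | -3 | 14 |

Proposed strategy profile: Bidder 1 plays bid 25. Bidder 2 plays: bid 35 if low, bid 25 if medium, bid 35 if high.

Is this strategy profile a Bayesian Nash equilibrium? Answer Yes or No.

Bidder 1 plays bid 25: E[bid 25] = 1/10·(-3) + 1/5·(-9) + 7/10·(-3) = -21/5; E[bid 35] = -1. Not best-responding. ✗
Bidder 2 (valuation low), facing bid 25: bid 25 gives -7, bid 35 gives -6, bid 45 gives -7. Proposed bid 35 is best. ✓
Bidder 2 (valuation medium), facing bid 25: bid 25 gives 9, bid 35 gives -9, bid 45 gives -3. Proposed bid 25 is best. ✓
Bidder 2 (valuation high), facing bid 25: bid 25 gives -9, bid 35 gives -7, bid 45 gives 3. Proposed bid 35 is not best — profitable deviation exists. ✗

No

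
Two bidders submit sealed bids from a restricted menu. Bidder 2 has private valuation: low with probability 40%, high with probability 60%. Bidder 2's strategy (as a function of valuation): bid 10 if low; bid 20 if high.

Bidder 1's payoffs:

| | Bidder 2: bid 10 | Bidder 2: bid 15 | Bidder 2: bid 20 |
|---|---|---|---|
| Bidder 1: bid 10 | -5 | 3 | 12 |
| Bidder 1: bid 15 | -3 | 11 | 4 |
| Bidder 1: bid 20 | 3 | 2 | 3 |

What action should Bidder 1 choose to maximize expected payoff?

bid 10

Compute Bidder 1's expected payoff for each action, taking the expectation over Bidder 2's type.
E[bid 10] = 0.4·(-5) + 0.6·(12) = 5.2
E[bid 15] = 0.4·(-3) + 0.6·(4) = 1.2
E[bid 20] = 0.4·(3) + 0.6·(3) = 3
Best response: bid 10 (5.2 is the largest).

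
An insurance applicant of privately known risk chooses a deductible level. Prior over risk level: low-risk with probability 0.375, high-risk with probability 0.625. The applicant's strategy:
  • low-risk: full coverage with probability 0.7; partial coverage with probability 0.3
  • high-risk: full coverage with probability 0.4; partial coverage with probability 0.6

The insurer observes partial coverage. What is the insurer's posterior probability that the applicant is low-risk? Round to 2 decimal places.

0.23

P(partial coverage) = 0.375·0.3 + 0.625·0.6 = 0.4875
P(low-risk | partial coverage) = (0.375·0.3) / 0.4875 = 0.1125 / 0.4875 = 0.230769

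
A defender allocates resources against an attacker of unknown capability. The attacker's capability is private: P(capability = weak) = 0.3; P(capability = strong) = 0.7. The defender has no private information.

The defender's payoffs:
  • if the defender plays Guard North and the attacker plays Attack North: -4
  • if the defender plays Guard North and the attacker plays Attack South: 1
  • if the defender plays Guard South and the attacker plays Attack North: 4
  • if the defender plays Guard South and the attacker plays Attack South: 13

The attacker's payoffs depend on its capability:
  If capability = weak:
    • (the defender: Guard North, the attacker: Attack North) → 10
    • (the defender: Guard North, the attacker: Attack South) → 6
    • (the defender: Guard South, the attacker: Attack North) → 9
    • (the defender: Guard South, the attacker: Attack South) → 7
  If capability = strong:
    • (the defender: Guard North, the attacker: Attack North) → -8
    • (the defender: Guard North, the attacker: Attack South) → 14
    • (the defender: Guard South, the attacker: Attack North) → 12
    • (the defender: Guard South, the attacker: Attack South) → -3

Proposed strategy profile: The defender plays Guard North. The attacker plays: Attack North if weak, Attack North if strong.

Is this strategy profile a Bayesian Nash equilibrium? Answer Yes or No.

No

A profile is a BNE iff every type of every player is best-responding given beliefs about the other side.
The defender plays Guard North: E[Guard North] = 0.3·(-4) + 0.7·(-4) = -4; E[Guard South] = 4. Not best-responding. ✗
The attacker (capability weak), facing Guard North: Attack North gives 10, Attack South gives 6. Proposed Attack North is best. ✓
The attacker (capability strong), facing Guard North: Attack North gives -8, Attack South gives 14. Proposed Attack North is not best — profitable deviation exists. ✗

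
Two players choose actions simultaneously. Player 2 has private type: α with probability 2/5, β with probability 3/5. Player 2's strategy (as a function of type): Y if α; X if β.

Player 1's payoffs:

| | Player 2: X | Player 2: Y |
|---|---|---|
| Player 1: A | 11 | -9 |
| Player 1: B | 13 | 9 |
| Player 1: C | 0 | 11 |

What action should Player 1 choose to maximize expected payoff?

B

E[A] = 2/5·(-9) + 3/5·(11) = 3
E[B] = 2/5·(9) + 3/5·(13) = 57/5
E[C] = 2/5·(11) + 3/5·(0) = 22/5
Best response: B (57/5 is the largest).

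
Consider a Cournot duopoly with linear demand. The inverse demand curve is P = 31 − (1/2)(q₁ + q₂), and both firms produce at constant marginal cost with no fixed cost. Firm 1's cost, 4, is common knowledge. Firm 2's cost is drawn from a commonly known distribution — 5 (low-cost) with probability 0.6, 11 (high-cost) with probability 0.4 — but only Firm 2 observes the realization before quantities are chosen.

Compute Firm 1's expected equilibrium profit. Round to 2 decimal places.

205.37

Type-c best response for Firm 2: q₂(c) = (31 − c) − q₁/2.
Firm 1 maximizes expected profit; its first-order condition is 31 − q₁ − (1/2)E[q₂] − 4 = 0.
Substituting E[q₂] and solving: E[c₂] = 7.4, so q₁ = (31 − 2·4 + 7.4)/(3/2) = 20.2667.
E[P] = 31 − (1/2)·(q₁ + E[q₂]) = 14.1333; Firm 1's expected profit = (E[P] − 4)·q₁ = (14.1333 − 4)·20.2667 = 205.369.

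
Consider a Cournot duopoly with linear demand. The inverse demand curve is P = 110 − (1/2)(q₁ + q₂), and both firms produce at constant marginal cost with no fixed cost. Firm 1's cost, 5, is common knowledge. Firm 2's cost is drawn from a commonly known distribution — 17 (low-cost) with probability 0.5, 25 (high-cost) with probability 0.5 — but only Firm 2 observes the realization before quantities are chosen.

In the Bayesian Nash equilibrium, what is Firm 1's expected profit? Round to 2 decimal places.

3253.56

Type-c best response for Firm 2: q₂(c) = (110 − c) − q₁/2.
Firm 1 maximizes expected profit; its first-order condition is 110 − q₁ − (1/2)E[q₂] − 5 = 0.
Substituting E[q₂] and solving: E[c₂] = 21, so q₁ = (110 − 2·5 + 21)/(3/2) = 80.6667.
E[P] = 110 − (1/2)·(q₁ + E[q₂]) = 45.3333; Firm 1's expected profit = (E[P] − 5)·q₁ = (45.3333 − 5)·80.6667 = 3253.56.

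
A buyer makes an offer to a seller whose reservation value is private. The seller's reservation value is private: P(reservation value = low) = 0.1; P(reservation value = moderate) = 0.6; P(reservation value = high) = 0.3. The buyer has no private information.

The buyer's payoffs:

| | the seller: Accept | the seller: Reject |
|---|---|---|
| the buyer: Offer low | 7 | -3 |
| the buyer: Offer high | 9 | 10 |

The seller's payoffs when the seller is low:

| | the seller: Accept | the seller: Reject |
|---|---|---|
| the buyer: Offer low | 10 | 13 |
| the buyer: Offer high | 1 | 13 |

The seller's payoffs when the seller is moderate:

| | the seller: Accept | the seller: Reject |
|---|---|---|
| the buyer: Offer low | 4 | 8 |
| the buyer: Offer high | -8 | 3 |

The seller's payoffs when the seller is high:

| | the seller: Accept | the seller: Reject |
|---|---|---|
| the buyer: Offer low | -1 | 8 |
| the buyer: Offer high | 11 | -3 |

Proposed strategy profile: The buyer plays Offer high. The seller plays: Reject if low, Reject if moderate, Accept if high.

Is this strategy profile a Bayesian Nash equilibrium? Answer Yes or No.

Yes

The buyer plays Offer high: E[Offer high] = 0.1·(10) + 0.6·(10) + 0.3·(9) = 9.7; E[Offer low] = 0. Best-responding. ✓
The seller (reservation value low), facing Offer high: Accept gives 1, Reject gives 13. Proposed Reject is best. ✓
The seller (reservation value moderate), facing Offer high: Accept gives -8, Reject gives 3. Proposed Reject is best. ✓
The seller (reservation value high), facing Offer high: Accept gives 11, Reject gives -3. Proposed Accept is best. ✓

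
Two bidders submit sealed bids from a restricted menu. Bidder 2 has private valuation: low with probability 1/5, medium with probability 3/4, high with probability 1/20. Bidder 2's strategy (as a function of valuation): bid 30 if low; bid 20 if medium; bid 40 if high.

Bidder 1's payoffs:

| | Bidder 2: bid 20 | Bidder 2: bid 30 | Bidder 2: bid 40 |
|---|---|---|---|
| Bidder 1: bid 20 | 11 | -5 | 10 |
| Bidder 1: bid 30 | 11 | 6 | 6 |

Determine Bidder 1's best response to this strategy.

E[bid 20] = 1/5·(-5) + 3/4·(11) + 1/20·(10) = 31/4
E[bid 30] = 1/5·(6) + 3/4·(11) + 1/20·(6) = 39/4
Best response: bid 30 (39/4 is the largest).

bid 30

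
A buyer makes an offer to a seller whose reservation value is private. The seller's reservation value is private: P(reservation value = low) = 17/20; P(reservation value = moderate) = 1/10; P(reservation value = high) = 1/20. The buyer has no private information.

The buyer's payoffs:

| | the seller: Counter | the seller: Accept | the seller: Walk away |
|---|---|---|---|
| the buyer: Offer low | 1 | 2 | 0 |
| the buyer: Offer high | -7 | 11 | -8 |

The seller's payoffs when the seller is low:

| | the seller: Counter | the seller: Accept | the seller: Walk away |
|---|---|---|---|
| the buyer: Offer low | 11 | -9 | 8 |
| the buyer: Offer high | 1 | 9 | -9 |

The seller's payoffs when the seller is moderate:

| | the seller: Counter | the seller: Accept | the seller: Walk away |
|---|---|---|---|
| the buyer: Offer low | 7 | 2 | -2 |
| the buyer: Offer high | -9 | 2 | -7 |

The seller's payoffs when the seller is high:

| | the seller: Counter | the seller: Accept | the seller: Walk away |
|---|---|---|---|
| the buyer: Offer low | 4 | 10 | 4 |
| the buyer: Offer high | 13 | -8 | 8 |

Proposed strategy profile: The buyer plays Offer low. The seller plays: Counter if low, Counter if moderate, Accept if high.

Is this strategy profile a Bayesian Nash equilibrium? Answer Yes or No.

A profile is a BNE iff every type of every player is best-responding given beliefs about the other side.
The buyer plays Offer low: E[Offer low] = 17/20·(1) + 1/10·(1) + 1/20·(2) = 21/20; E[Offer high] = -61/10. Best-responding. ✓
The seller (reservation value low), facing Offer low: Counter gives 11, Accept gives -9, Walk away gives 8. Proposed Counter is best. ✓
The seller (reservation value moderate), facing Offer low: Counter gives 7, Accept gives 2, Walk away gives -2. Proposed Counter is best. ✓
The seller (reservation value high), facing Offer low: Counter gives 4, Accept gives 10, Walk away gives 4. Proposed Accept is best. ✓

Yes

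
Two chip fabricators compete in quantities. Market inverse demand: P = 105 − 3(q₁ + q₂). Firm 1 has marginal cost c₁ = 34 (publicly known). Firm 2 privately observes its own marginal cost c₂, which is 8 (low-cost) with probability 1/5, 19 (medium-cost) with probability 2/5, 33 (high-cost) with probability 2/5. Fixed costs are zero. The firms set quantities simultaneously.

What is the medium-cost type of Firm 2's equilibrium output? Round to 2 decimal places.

11.03

Firm 2 with cost c maximizes (105 − 3(q₁+q₂) − c)·q₂, giving q₂(c) = (105 − c − 3q₁)/6.
E[c₂] = 1/5·8 + 2/5·19 + 2/5·33 = 22.4
Firm 1's FOC against E[q₂] yields q₁ = (105 − 2·34 + E[c₂])/9 = (105 − 68 + 22.4)/9 = 6.6.
q₂(medium-cost) = (105 − 19 − 3·6.6)/6 = 11.0333.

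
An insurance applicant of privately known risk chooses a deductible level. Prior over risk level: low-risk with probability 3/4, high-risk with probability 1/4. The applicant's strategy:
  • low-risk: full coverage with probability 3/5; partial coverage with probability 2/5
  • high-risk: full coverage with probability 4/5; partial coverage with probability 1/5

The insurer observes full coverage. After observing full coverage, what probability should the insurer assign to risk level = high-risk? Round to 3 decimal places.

0.308

P(full coverage) = (3/4)·(3/5) + (1/4)·(4/5) = 13/20
P(high-risk | full coverage) = ((1/4)·(4/5)) / (13/20) = (1/5) / (13/20) = 4/13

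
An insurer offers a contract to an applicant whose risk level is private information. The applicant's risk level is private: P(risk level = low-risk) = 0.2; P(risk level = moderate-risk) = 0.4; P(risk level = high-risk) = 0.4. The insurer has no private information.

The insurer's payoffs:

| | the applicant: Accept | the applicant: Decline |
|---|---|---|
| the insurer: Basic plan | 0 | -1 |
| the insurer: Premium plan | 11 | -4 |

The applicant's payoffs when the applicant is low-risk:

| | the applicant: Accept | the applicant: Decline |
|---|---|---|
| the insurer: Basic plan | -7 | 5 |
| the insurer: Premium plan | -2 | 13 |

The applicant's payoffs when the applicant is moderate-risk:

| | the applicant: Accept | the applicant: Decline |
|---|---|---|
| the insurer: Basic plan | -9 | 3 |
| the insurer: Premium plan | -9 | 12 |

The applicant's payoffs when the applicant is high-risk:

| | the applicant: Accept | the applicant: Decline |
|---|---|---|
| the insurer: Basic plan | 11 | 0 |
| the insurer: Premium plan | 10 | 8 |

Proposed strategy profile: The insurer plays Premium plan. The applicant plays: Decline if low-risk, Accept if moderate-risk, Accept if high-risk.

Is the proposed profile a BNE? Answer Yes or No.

A profile is a BNE iff every type of every player is best-responding given beliefs about the other side.
The insurer plays Premium plan: E[Premium plan] = 0.2·(-4) + 0.4·(11) + 0.4·(11) = 8; E[Basic plan] = -0.2. Best-responding. ✓
The applicant (risk level low-risk), facing Premium plan: Accept gives -2, Decline gives 13. Proposed Decline is best. ✓
The applicant (risk level moderate-risk), facing Premium plan: Accept gives -9, Decline gives 12. Proposed Accept is not best — profitable deviation exists. ✗
The applicant (risk level high-risk), facing Premium plan: Accept gives 10, Decline gives 8. Proposed Accept is best. ✓

No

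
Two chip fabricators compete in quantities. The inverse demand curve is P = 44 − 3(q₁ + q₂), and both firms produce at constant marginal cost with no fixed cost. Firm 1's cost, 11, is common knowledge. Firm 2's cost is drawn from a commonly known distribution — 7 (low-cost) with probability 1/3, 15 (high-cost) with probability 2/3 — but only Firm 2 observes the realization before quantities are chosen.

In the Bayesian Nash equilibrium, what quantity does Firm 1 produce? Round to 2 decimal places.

Firm 2 with cost c maximizes (44 − 3(q₁+q₂) − c)·q₂, giving q₂(c) = (44 − c − 3q₁)/6.
E[c₂] = 1/3·7 + 2/3·15 = 12.3333
Firm 1's FOC against E[q₂] yields q₁ = (44 − 2·11 + E[c₂])/9 = (44 − 22 + 12.3333)/9 = 3.81481.

3.81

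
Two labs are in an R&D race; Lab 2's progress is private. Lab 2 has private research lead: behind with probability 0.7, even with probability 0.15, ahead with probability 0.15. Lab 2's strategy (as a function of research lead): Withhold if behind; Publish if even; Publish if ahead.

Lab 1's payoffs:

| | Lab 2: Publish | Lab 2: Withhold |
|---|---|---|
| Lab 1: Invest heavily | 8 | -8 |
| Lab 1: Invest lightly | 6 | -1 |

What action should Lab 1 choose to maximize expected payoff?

Invest lightly

E[Invest heavily] = 0.7·(-8) + 0.15·(8) + 0.15·(8) = -3.2
E[Invest lightly] = 0.7·(-1) + 0.15·(6) + 0.15·(6) = 1.1
Best response: Invest lightly (1.1 is the largest).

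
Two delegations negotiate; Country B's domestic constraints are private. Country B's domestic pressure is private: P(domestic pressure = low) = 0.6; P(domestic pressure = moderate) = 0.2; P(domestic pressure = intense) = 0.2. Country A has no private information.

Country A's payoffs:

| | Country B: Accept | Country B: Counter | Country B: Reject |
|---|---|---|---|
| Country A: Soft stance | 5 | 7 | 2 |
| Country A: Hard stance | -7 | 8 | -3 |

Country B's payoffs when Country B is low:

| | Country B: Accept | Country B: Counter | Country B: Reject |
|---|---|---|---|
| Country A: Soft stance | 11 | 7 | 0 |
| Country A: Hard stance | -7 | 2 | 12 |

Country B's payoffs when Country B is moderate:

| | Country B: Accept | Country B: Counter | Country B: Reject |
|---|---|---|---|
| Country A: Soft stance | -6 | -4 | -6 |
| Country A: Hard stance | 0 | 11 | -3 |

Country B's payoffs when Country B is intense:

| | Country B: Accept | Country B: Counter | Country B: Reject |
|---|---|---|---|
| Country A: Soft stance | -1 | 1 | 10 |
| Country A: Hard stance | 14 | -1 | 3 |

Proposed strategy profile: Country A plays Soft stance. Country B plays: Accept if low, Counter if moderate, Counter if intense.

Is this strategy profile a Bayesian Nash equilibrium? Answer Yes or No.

No

Country A plays Soft stance: E[Soft stance] = 0.6·(5) + 0.2·(7) + 0.2·(7) = 5.8; E[Hard stance] = -1. Best-responding. ✓
Country B (domestic pressure low), facing Soft stance: Accept gives 11, Counter gives 7, Reject gives 0. Proposed Accept is best. ✓
Country B (domestic pressure moderate), facing Soft stance: Accept gives -6, Counter gives -4, Reject gives -6. Proposed Counter is best. ✓
Country B (domestic pressure intense), facing Soft stance: Accept gives -1, Counter gives 1, Reject gives 10. Proposed Counter is not best — profitable deviation exists. ✗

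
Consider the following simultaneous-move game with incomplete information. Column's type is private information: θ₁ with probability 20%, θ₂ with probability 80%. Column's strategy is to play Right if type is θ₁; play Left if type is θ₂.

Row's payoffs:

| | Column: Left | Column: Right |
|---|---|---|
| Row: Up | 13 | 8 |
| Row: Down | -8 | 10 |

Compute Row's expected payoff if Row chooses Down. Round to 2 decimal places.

-4.40

E[Down] = 0.2·10 + 0.8·(-8) = 2 + (-6.4) = -4.4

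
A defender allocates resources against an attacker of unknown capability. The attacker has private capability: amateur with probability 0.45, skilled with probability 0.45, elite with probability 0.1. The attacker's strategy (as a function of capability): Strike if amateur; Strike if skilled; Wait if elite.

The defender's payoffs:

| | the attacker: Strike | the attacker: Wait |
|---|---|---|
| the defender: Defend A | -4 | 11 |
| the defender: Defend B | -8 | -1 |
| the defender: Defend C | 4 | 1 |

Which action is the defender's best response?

Defend C

Compute the defender's expected payoff for each action, taking the expectation over the attacker's type.
E[Defend A] = 0.45·(-4) + 0.45·(-4) + 0.1·(11) = -2.5
E[Defend B] = 0.45·(-8) + 0.45·(-8) + 0.1·(-1) = -7.3
E[Defend C] = 0.45·(4) + 0.45·(4) + 0.1·(1) = 3.7
Best response: Defend C (3.7 is the largest).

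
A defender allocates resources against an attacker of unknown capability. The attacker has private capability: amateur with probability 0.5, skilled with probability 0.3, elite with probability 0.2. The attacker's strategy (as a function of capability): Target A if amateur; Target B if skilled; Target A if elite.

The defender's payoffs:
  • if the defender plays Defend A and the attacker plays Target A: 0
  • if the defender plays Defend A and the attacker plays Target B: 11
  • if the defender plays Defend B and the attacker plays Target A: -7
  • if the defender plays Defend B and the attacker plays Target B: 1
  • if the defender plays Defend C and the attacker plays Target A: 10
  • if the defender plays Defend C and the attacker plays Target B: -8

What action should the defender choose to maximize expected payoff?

Defend C

E[Defend A] = 0.5·(0) + 0.3·(11) + 0.2·(0) = 3.3
E[Defend B] = 0.5·(-7) + 0.3·(1) + 0.2·(-7) = -4.6
E[Defend C] = 0.5·(10) + 0.3·(-8) + 0.2·(10) = 4.6
Best response: Defend C (4.6 is the largest).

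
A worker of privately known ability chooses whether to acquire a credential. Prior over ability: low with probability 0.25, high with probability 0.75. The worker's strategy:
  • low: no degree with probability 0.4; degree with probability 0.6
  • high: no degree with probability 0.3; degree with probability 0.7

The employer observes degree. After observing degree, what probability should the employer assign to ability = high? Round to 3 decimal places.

Apply Bayes' rule using the sender's strategy as the likelihood.
P(degree) = 0.25·0.6 + 0.75·0.7 = 0.675
P(high | degree) = (0.75·0.7) / 0.675 = 0.525 / 0.675 = 0.777778

0.778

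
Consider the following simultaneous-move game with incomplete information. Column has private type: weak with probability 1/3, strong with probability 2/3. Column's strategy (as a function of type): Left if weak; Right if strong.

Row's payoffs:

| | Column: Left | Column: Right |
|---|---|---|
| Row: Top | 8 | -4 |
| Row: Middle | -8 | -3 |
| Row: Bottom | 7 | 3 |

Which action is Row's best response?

Bottom

Compute Row's expected payoff for each action, taking the expectation over Column's type.
E[Top] = 1/3·(8) + 2/3·(-4) = 0
E[Middle] = 1/3·(-8) + 2/3·(-3) = -14/3
E[Bottom] = 1/3·(7) + 2/3·(3) = 13/3
Best response: Bottom (13/3 is the largest).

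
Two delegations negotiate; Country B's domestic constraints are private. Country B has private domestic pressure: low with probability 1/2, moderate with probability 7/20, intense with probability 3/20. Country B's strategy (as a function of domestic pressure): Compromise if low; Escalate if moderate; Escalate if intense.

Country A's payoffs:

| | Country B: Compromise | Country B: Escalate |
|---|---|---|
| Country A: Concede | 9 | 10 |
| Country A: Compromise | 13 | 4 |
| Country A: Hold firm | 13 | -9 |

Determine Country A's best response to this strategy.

Concede

Compute Country A's expected payoff for each action, taking the expectation over Country B's type.
E[Concede] = 1/2·(9) + 7/20·(10) + 3/20·(10) = 19/2
E[Compromise] = 1/2·(13) + 7/20·(4) + 3/20·(4) = 17/2
E[Hold firm] = 1/2·(13) + 7/20·(-9) + 3/20·(-9) = 2
Best response: Concede (19/2 is the largest).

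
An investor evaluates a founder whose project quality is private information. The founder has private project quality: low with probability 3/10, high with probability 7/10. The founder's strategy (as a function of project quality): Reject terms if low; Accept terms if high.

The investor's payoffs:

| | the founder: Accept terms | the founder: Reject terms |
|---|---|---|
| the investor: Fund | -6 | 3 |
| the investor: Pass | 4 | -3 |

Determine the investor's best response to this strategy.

Pass

E[Fund] = 3/10·(3) + 7/10·(-6) = -33/10
E[Pass] = 3/10·(-3) + 7/10·(4) = 19/10
Best response: Pass (19/10 is the largest).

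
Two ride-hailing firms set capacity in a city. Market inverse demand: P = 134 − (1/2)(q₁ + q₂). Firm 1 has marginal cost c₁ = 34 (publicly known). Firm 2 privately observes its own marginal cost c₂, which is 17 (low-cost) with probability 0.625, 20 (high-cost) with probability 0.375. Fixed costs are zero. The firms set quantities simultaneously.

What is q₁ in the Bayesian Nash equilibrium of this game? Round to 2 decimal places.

56.08

Firm 2 with cost c maximizes (134 − (1/2)(q₁+q₂) − c)·q₂, giving q₂(c) = (134 − c − (1/2)q₁).
E[c₂] = 0.625·17 + 0.375·20 = 18.125
Firm 1's FOC against E[q₂] yields q₁ = (134 − 2·34 + E[c₂])/(3/2) = (134 − 68 + 18.125)/(3/2) = 56.0833.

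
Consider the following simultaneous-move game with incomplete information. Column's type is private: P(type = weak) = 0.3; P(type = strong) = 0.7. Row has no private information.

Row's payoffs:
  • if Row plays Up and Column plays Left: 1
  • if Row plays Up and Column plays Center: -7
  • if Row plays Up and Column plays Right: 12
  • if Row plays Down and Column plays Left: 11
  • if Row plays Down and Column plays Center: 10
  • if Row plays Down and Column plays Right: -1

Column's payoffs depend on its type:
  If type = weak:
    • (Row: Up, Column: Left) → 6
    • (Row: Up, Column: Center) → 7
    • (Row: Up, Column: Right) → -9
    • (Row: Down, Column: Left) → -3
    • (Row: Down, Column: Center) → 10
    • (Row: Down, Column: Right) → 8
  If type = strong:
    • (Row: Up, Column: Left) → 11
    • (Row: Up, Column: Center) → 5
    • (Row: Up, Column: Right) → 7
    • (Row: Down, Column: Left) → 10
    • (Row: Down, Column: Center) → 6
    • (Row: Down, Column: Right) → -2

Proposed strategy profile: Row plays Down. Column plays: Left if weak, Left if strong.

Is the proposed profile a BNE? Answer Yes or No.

No

Row plays Down: E[Down] = 0.3·(11) + 0.7·(11) = 11; E[Up] = 1. Best-responding. ✓
Column (type weak), facing Down: Left gives -3, Center gives 10, Right gives 8. Proposed Left is not best — profitable deviation exists. ✗
Column (type strong), facing Down: Left gives 10, Center gives 6, Right gives -2. Proposed Left is best. ✓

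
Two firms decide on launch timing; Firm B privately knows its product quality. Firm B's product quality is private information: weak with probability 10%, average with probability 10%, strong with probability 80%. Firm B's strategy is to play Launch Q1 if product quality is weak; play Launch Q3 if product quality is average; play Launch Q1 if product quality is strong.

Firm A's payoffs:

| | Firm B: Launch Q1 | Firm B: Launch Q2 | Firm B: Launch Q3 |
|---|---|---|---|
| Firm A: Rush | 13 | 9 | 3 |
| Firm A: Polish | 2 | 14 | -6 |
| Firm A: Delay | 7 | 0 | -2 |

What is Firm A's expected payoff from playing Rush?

E[Rush] = 0.1·13 + 0.1·3 + 0.8·13 = 1.3 + 0.3 + 10.4 = 12

12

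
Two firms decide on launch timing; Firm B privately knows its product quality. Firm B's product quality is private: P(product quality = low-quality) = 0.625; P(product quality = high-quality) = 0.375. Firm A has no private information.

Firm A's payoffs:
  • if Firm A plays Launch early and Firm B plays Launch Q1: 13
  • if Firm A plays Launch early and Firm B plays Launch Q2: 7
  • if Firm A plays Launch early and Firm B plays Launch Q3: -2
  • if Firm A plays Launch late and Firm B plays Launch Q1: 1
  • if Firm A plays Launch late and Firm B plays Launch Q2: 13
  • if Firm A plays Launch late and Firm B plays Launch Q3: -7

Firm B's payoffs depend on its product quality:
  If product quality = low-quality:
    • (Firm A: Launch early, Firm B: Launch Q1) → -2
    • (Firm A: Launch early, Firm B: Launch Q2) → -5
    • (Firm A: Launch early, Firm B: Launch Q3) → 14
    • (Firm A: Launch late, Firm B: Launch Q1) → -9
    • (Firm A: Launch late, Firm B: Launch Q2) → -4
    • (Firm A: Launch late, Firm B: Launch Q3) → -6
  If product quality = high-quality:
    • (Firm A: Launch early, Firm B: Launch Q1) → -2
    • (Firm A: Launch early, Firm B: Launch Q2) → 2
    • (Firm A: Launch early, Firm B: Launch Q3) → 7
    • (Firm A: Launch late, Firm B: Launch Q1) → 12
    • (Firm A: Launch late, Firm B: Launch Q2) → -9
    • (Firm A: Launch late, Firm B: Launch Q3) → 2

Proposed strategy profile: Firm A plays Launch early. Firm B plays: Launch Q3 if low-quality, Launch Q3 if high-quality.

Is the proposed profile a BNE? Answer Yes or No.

Yes

Firm A plays Launch early: E[Launch early] = 0.625·(-2) + 0.375·(-2) = -2; E[Launch late] = -7. Best-responding. ✓
Firm B (product quality low-quality), facing Launch early: Launch Q1 gives -2, Launch Q2 gives -5, Launch Q3 gives 14. Proposed Launch Q3 is best. ✓
Firm B (product quality high-quality), facing Launch early: Launch Q1 gives -2, Launch Q2 gives 2, Launch Q3 gives 7. Proposed Launch Q3 is best. ✓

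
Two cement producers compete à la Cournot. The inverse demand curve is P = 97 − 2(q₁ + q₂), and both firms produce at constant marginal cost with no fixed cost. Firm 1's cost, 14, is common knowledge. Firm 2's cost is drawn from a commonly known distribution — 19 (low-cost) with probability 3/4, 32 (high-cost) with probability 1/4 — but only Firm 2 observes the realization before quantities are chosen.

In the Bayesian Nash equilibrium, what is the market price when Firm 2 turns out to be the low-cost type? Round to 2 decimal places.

Each type of Firm 2 best-responds to q₁; Firm 1 best-responds to the expected q₂ over Firm 2's types.
Firm 2 with cost c maximizes (97 − 2(q₁+q₂) − c)·q₂, giving q₂(c) = (97 − c − 2q₁)/4.
E[c₂] = 3/4·19 + 1/4·32 = 22.25
Firm 1's FOC against E[q₂] yields q₁ = (97 − 2·14 + E[c₂])/6 = (97 − 28 + 22.25)/6 = 15.2083.
q₂(low-cost) = 11.8958, so P = 97 − 2·(15.2083 + 11.8958) = 42.7917.

42.79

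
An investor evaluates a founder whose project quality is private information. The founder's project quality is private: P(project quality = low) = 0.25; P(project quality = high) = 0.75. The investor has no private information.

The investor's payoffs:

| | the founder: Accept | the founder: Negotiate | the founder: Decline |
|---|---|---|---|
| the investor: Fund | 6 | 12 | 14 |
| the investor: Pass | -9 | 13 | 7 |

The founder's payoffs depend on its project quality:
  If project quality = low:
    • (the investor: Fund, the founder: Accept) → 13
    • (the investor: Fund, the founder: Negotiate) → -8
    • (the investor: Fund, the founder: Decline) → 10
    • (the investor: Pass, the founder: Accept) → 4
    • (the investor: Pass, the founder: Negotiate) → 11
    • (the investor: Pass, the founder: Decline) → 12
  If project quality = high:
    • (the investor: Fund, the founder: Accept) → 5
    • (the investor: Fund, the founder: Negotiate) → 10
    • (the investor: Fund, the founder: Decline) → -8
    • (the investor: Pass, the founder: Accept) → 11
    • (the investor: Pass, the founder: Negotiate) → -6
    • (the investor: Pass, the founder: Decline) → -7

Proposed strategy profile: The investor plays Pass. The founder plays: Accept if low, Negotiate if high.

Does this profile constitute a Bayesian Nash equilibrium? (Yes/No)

The investor plays Pass: E[Pass] = 0.25·(-9) + 0.75·(13) = 7.5; E[Fund] = 10.5. Not best-responding. ✗
The founder (project quality low), facing Pass: Accept gives 4, Negotiate gives 11, Decline gives 12. Proposed Accept is not best — profitable deviation exists. ✗
The founder (project quality high), facing Pass: Accept gives 11, Negotiate gives -6, Decline gives -7. Proposed Negotiate is not best — profitable deviation exists. ✗

No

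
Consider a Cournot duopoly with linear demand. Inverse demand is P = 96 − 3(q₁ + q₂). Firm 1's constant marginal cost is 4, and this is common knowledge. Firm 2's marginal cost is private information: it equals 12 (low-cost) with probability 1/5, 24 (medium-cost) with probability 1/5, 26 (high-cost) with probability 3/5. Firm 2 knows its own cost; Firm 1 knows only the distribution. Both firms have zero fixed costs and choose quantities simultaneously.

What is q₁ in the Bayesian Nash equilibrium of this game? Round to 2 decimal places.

12.31

Firm 2 with cost c maximizes (96 − 3(q₁+q₂) − c)·q₂, giving q₂(c) = (96 − c − 3q₁)/6.
E[c₂] = 1/5·12 + 1/5·24 + 3/5·26 = 22.8
Firm 1's FOC against E[q₂] yields q₁ = (96 − 2·4 + E[c₂])/9 = (96 − 8 + 22.8)/9 = 12.3111.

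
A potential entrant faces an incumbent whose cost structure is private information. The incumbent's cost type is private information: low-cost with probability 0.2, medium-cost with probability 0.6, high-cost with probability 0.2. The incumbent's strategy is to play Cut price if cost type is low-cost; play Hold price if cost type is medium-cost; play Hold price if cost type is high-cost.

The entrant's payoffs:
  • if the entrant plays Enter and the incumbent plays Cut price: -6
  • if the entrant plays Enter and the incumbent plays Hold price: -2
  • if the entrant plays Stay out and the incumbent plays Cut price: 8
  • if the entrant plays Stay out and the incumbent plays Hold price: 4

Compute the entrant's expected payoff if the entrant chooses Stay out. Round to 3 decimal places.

E[Stay out] = 0.2·8 + 0.6·4 + 0.2·4 = 1.6 + 2.4 + 0.8 = 4.8

4.800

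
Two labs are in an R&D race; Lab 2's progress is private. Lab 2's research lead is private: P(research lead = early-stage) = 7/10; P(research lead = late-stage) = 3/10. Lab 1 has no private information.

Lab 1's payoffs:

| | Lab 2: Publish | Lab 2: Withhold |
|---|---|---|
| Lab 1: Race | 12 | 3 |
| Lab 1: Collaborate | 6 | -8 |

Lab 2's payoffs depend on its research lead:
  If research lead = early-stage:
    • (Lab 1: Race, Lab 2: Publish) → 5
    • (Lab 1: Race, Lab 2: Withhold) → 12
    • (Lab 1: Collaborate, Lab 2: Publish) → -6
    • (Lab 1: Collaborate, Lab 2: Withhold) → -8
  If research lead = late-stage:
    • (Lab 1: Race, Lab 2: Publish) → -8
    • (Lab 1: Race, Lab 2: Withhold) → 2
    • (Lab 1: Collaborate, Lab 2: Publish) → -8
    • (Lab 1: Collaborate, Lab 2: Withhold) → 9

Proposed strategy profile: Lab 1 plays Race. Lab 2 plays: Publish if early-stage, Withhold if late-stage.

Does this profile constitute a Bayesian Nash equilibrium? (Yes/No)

Lab 1 plays Race: E[Race] = 7/10·(12) + 3/10·(3) = 93/10; E[Collaborate] = 9/5. Best-responding. ✓
Lab 2 (research lead early-stage), facing Race: Publish gives 5, Withhold gives 12. Proposed Publish is not best — profitable deviation exists. ✗
Lab 2 (research lead late-stage), facing Race: Publish gives -8, Withhold gives 2. Proposed Withhold is best. ✓

No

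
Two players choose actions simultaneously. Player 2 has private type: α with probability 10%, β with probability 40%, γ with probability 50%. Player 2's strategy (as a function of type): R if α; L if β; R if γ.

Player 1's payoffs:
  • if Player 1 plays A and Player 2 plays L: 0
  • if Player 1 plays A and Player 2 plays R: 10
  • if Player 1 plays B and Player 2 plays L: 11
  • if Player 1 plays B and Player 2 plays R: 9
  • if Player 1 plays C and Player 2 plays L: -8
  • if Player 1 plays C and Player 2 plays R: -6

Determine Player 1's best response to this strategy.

E[A] = 0.1·(10) + 0.4·(0) + 0.5·(10) = 6
E[B] = 0.1·(9) + 0.4·(11) + 0.5·(9) = 9.8
E[C] = 0.1·(-6) + 0.4·(-8) + 0.5·(-6) = -6.8
Best response: B (9.8 is the largest).

B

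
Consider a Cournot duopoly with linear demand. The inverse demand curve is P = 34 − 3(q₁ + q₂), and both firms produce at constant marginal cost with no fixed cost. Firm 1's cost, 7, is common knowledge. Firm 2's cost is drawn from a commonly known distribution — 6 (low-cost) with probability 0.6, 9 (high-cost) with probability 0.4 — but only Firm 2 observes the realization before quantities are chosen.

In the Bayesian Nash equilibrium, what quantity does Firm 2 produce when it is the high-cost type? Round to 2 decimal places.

Type-c best response for Firm 2: q₂(c) = (34 − c)/6 − q₁/2.
Firm 1 maximizes expected profit; its first-order condition is 34 − 6q₁ − 3E[q₂] − 7 = 0.
Substituting E[q₂] and solving: E[c₂] = 7.2, so q₁ = (34 − 2·7 + 7.2)/9 = 3.02222.
q₂(high-cost) = (34 − 9 − 3·3.02222)/6 = 2.65556.

2.66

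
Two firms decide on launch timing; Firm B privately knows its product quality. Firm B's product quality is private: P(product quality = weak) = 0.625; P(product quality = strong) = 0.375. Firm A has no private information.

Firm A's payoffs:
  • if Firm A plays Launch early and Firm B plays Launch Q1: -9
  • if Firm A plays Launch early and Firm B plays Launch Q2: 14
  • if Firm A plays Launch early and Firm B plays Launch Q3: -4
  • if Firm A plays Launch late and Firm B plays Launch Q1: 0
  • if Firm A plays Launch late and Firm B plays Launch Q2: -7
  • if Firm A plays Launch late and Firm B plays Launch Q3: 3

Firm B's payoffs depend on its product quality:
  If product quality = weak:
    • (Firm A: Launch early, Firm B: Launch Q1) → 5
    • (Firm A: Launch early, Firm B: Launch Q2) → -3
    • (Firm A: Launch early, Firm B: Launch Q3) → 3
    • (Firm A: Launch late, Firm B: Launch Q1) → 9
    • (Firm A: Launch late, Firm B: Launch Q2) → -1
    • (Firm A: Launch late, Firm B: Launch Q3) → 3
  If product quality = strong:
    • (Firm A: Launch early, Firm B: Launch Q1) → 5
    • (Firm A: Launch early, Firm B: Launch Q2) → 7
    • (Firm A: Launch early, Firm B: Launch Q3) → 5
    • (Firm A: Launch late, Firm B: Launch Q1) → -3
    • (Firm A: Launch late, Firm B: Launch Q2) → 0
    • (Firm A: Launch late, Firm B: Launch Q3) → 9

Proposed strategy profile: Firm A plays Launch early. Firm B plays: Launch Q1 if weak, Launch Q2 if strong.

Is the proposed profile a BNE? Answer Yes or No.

A profile is a BNE iff every type of every player is best-responding given beliefs about the other side.
Firm A plays Launch early: E[Launch early] = 0.625·(-9) + 0.375·(14) = -0.375; E[Launch late] = -2.625. Best-responding. ✓
Firm B (product quality weak), facing Launch early: Launch Q1 gives 5, Launch Q2 gives -3, Launch Q3 gives 3. Proposed Launch Q1 is best. ✓
Firm B (product quality strong), facing Launch early: Launch Q1 gives 5, Launch Q2 gives 7, Launch Q3 gives 5. Proposed Launch Q2 is best. ✓

Yes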